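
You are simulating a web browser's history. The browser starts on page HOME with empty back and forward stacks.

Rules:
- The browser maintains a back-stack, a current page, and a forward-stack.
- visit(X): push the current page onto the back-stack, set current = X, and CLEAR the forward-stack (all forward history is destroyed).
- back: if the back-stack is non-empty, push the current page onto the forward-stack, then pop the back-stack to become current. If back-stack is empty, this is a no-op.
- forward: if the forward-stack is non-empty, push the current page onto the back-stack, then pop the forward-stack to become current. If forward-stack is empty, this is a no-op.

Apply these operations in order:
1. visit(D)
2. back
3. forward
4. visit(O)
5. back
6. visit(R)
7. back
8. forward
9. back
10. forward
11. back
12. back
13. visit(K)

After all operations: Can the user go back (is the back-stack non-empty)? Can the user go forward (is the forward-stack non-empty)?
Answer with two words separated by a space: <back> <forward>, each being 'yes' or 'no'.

Answer: yes no

Derivation:
After 1 (visit(D)): cur=D back=1 fwd=0
After 2 (back): cur=HOME back=0 fwd=1
After 3 (forward): cur=D back=1 fwd=0
After 4 (visit(O)): cur=O back=2 fwd=0
After 5 (back): cur=D back=1 fwd=1
After 6 (visit(R)): cur=R back=2 fwd=0
After 7 (back): cur=D back=1 fwd=1
After 8 (forward): cur=R back=2 fwd=0
After 9 (back): cur=D back=1 fwd=1
After 10 (forward): cur=R back=2 fwd=0
After 11 (back): cur=D back=1 fwd=1
After 12 (back): cur=HOME back=0 fwd=2
After 13 (visit(K)): cur=K back=1 fwd=0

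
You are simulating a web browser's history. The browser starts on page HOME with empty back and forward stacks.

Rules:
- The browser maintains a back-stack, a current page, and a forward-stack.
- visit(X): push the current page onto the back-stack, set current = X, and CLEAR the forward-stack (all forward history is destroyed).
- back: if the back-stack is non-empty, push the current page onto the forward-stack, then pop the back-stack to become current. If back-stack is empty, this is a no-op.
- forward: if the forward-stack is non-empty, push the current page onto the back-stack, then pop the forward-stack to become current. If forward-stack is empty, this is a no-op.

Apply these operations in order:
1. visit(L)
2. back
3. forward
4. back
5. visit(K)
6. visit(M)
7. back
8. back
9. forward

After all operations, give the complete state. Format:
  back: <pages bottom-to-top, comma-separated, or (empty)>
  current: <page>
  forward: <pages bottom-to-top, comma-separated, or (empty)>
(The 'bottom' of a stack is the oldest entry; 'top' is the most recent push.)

Answer: back: HOME
current: K
forward: M

Derivation:
After 1 (visit(L)): cur=L back=1 fwd=0
After 2 (back): cur=HOME back=0 fwd=1
After 3 (forward): cur=L back=1 fwd=0
After 4 (back): cur=HOME back=0 fwd=1
After 5 (visit(K)): cur=K back=1 fwd=0
After 6 (visit(M)): cur=M back=2 fwd=0
After 7 (back): cur=K back=1 fwd=1
After 8 (back): cur=HOME back=0 fwd=2
After 9 (forward): cur=K back=1 fwd=1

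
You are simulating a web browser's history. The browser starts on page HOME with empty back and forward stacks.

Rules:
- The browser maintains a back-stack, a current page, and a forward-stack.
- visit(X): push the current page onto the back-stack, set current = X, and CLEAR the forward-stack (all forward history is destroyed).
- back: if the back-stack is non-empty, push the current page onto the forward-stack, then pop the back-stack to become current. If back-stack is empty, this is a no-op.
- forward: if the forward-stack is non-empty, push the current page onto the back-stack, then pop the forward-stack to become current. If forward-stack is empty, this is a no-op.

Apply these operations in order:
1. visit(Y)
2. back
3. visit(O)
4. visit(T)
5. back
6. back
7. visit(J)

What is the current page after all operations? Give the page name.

Answer: J

Derivation:
After 1 (visit(Y)): cur=Y back=1 fwd=0
After 2 (back): cur=HOME back=0 fwd=1
After 3 (visit(O)): cur=O back=1 fwd=0
After 4 (visit(T)): cur=T back=2 fwd=0
After 5 (back): cur=O back=1 fwd=1
After 6 (back): cur=HOME back=0 fwd=2
After 7 (visit(J)): cur=J back=1 fwd=0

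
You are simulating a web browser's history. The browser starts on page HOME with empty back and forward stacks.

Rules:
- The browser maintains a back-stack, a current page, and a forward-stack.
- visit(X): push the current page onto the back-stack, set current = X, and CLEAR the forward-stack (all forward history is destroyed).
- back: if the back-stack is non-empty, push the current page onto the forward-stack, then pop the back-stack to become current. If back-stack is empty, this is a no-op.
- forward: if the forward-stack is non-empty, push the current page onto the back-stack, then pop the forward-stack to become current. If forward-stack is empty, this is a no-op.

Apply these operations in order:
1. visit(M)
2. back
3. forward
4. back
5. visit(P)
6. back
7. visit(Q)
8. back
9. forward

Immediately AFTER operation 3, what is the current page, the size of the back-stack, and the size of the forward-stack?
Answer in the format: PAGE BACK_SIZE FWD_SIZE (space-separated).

After 1 (visit(M)): cur=M back=1 fwd=0
After 2 (back): cur=HOME back=0 fwd=1
After 3 (forward): cur=M back=1 fwd=0

M 1 0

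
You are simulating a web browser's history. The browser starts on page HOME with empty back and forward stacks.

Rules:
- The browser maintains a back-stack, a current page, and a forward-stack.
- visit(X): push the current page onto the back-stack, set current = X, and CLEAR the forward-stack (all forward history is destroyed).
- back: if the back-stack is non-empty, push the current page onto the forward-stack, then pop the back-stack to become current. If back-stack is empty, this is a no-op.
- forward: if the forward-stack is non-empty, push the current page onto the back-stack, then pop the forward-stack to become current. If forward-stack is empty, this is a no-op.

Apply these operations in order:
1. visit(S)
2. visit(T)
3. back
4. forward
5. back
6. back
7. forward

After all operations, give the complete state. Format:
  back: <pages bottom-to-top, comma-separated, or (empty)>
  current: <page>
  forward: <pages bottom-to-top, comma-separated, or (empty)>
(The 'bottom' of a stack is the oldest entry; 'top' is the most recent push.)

After 1 (visit(S)): cur=S back=1 fwd=0
After 2 (visit(T)): cur=T back=2 fwd=0
After 3 (back): cur=S back=1 fwd=1
After 4 (forward): cur=T back=2 fwd=0
After 5 (back): cur=S back=1 fwd=1
After 6 (back): cur=HOME back=0 fwd=2
After 7 (forward): cur=S back=1 fwd=1

Answer: back: HOME
current: S
forward: T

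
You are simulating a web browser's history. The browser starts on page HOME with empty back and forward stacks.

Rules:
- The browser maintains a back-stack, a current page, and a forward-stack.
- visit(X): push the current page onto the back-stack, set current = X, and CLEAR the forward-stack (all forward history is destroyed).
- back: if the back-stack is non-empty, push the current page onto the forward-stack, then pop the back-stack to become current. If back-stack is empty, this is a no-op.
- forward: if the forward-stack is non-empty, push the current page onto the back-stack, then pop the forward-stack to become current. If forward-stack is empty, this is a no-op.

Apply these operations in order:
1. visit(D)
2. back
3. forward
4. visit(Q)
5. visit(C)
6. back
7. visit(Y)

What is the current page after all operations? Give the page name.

After 1 (visit(D)): cur=D back=1 fwd=0
After 2 (back): cur=HOME back=0 fwd=1
After 3 (forward): cur=D back=1 fwd=0
After 4 (visit(Q)): cur=Q back=2 fwd=0
After 5 (visit(C)): cur=C back=3 fwd=0
After 6 (back): cur=Q back=2 fwd=1
After 7 (visit(Y)): cur=Y back=3 fwd=0

Answer: Y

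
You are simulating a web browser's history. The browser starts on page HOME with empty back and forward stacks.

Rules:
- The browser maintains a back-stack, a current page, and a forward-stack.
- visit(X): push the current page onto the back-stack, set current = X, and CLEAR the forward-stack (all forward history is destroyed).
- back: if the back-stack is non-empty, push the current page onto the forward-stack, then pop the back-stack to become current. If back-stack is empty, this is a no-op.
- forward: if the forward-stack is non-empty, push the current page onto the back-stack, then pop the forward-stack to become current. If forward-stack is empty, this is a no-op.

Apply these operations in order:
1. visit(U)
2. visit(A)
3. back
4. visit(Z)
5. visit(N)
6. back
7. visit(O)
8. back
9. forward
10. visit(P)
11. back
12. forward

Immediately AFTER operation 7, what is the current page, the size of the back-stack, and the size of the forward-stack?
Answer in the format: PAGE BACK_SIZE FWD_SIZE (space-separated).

After 1 (visit(U)): cur=U back=1 fwd=0
After 2 (visit(A)): cur=A back=2 fwd=0
After 3 (back): cur=U back=1 fwd=1
After 4 (visit(Z)): cur=Z back=2 fwd=0
After 5 (visit(N)): cur=N back=3 fwd=0
After 6 (back): cur=Z back=2 fwd=1
After 7 (visit(O)): cur=O back=3 fwd=0

O 3 0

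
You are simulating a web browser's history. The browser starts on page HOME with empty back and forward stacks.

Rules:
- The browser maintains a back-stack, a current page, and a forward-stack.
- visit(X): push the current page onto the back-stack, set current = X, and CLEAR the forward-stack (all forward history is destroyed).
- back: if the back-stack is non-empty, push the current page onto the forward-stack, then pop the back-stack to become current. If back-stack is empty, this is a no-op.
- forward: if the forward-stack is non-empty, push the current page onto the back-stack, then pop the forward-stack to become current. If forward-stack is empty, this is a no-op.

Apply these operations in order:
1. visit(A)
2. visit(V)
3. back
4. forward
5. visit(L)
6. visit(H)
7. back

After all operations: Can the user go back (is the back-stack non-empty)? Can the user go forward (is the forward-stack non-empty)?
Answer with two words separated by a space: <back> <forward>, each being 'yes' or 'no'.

Answer: yes yes

Derivation:
After 1 (visit(A)): cur=A back=1 fwd=0
After 2 (visit(V)): cur=V back=2 fwd=0
After 3 (back): cur=A back=1 fwd=1
After 4 (forward): cur=V back=2 fwd=0
After 5 (visit(L)): cur=L back=3 fwd=0
After 6 (visit(H)): cur=H back=4 fwd=0
After 7 (back): cur=L back=3 fwd=1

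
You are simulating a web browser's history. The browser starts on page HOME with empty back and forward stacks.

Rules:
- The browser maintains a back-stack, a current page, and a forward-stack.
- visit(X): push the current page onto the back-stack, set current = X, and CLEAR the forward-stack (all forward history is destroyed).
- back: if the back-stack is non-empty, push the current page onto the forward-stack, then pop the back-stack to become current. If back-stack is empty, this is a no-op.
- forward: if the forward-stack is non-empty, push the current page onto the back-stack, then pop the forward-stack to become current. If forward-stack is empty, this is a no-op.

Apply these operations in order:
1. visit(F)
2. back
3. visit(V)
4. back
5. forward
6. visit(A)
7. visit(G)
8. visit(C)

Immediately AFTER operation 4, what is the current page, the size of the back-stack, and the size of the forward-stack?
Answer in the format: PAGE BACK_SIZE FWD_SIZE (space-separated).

After 1 (visit(F)): cur=F back=1 fwd=0
After 2 (back): cur=HOME back=0 fwd=1
After 3 (visit(V)): cur=V back=1 fwd=0
After 4 (back): cur=HOME back=0 fwd=1

HOME 0 1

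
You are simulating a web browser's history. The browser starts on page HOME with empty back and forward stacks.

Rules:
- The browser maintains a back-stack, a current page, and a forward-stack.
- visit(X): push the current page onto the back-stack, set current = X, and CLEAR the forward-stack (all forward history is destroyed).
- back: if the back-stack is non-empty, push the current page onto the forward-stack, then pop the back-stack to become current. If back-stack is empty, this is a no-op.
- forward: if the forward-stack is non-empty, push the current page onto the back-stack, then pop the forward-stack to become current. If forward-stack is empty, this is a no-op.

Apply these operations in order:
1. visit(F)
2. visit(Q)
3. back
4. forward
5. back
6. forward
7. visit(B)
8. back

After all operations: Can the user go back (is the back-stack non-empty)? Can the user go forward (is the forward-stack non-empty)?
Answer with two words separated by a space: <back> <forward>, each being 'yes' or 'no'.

Answer: yes yes

Derivation:
After 1 (visit(F)): cur=F back=1 fwd=0
After 2 (visit(Q)): cur=Q back=2 fwd=0
After 3 (back): cur=F back=1 fwd=1
After 4 (forward): cur=Q back=2 fwd=0
After 5 (back): cur=F back=1 fwd=1
After 6 (forward): cur=Q back=2 fwd=0
After 7 (visit(B)): cur=B back=3 fwd=0
After 8 (back): cur=Q back=2 fwd=1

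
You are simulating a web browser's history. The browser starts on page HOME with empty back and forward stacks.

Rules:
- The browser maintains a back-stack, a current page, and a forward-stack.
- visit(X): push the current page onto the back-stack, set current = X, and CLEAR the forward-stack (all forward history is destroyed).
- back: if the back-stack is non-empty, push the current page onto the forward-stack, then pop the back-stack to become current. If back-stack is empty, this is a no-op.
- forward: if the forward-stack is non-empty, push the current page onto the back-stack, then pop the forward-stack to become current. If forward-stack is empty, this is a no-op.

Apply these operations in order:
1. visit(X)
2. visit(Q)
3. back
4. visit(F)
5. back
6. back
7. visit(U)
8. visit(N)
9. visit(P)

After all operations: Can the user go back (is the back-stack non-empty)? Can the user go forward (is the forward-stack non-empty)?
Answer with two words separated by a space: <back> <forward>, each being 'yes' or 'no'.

After 1 (visit(X)): cur=X back=1 fwd=0
After 2 (visit(Q)): cur=Q back=2 fwd=0
After 3 (back): cur=X back=1 fwd=1
After 4 (visit(F)): cur=F back=2 fwd=0
After 5 (back): cur=X back=1 fwd=1
After 6 (back): cur=HOME back=0 fwd=2
After 7 (visit(U)): cur=U back=1 fwd=0
After 8 (visit(N)): cur=N back=2 fwd=0
After 9 (visit(P)): cur=P back=3 fwd=0

Answer: yes no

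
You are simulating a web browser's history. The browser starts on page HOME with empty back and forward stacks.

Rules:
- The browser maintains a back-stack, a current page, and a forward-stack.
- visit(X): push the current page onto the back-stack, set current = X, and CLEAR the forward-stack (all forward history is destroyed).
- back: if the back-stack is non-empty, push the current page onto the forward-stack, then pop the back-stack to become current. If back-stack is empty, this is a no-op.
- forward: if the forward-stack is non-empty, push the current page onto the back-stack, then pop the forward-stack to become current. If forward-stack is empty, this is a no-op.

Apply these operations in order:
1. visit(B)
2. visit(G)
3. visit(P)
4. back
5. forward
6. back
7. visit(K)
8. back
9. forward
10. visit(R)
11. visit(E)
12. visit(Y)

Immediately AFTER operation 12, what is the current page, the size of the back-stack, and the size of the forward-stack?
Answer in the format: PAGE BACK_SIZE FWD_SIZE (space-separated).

After 1 (visit(B)): cur=B back=1 fwd=0
After 2 (visit(G)): cur=G back=2 fwd=0
After 3 (visit(P)): cur=P back=3 fwd=0
After 4 (back): cur=G back=2 fwd=1
After 5 (forward): cur=P back=3 fwd=0
After 6 (back): cur=G back=2 fwd=1
After 7 (visit(K)): cur=K back=3 fwd=0
After 8 (back): cur=G back=2 fwd=1
After 9 (forward): cur=K back=3 fwd=0
After 10 (visit(R)): cur=R back=4 fwd=0
After 11 (visit(E)): cur=E back=5 fwd=0
After 12 (visit(Y)): cur=Y back=6 fwd=0

Y 6 0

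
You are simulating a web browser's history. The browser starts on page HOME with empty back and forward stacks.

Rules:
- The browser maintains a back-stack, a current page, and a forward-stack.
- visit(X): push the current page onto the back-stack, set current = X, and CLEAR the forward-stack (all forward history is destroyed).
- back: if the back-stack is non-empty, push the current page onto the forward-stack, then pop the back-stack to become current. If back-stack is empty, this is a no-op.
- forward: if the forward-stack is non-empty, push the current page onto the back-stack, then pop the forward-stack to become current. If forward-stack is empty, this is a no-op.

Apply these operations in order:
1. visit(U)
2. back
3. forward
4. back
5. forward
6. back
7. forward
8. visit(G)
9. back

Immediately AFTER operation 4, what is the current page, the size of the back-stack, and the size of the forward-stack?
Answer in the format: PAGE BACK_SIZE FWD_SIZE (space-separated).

After 1 (visit(U)): cur=U back=1 fwd=0
After 2 (back): cur=HOME back=0 fwd=1
After 3 (forward): cur=U back=1 fwd=0
After 4 (back): cur=HOME back=0 fwd=1

HOME 0 1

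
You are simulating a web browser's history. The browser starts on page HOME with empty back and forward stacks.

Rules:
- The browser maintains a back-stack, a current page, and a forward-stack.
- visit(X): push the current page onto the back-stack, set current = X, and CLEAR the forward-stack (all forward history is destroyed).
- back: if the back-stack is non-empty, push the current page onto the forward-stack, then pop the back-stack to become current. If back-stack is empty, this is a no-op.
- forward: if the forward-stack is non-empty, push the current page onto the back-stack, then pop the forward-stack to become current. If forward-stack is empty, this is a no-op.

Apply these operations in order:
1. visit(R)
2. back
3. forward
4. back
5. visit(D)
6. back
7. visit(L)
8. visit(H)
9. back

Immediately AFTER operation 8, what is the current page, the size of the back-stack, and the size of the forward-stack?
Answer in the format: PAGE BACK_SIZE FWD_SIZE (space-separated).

After 1 (visit(R)): cur=R back=1 fwd=0
After 2 (back): cur=HOME back=0 fwd=1
After 3 (forward): cur=R back=1 fwd=0
After 4 (back): cur=HOME back=0 fwd=1
After 5 (visit(D)): cur=D back=1 fwd=0
After 6 (back): cur=HOME back=0 fwd=1
After 7 (visit(L)): cur=L back=1 fwd=0
After 8 (visit(H)): cur=H back=2 fwd=0

H 2 0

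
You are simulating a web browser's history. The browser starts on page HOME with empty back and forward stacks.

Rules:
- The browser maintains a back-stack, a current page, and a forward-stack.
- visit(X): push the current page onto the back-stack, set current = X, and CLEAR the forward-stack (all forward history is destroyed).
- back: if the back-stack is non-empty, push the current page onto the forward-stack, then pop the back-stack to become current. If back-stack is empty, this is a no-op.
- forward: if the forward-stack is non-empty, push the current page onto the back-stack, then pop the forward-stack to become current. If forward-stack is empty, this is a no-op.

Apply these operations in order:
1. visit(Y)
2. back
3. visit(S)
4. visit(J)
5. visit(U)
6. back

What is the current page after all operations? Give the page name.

After 1 (visit(Y)): cur=Y back=1 fwd=0
After 2 (back): cur=HOME back=0 fwd=1
After 3 (visit(S)): cur=S back=1 fwd=0
After 4 (visit(J)): cur=J back=2 fwd=0
After 5 (visit(U)): cur=U back=3 fwd=0
After 6 (back): cur=J back=2 fwd=1

Answer: J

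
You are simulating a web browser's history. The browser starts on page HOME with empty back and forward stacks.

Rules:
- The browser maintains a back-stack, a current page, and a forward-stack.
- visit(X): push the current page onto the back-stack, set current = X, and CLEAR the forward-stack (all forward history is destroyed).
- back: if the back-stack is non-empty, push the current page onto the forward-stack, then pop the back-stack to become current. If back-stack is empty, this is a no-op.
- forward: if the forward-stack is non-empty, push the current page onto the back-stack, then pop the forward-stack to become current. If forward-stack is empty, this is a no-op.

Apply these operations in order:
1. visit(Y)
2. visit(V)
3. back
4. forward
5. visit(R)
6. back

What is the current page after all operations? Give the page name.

After 1 (visit(Y)): cur=Y back=1 fwd=0
After 2 (visit(V)): cur=V back=2 fwd=0
After 3 (back): cur=Y back=1 fwd=1
After 4 (forward): cur=V back=2 fwd=0
After 5 (visit(R)): cur=R back=3 fwd=0
After 6 (back): cur=V back=2 fwd=1

Answer: V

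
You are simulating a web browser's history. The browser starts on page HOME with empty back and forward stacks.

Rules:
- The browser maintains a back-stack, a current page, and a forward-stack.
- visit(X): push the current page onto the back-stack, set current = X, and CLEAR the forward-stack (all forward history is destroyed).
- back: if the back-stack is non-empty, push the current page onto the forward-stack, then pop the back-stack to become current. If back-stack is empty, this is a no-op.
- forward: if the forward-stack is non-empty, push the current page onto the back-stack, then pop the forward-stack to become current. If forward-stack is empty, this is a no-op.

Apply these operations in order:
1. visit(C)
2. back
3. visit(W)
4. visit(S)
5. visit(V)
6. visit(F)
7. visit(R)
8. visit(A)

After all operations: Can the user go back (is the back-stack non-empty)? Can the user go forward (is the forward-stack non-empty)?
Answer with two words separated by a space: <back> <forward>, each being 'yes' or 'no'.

After 1 (visit(C)): cur=C back=1 fwd=0
After 2 (back): cur=HOME back=0 fwd=1
After 3 (visit(W)): cur=W back=1 fwd=0
After 4 (visit(S)): cur=S back=2 fwd=0
After 5 (visit(V)): cur=V back=3 fwd=0
After 6 (visit(F)): cur=F back=4 fwd=0
After 7 (visit(R)): cur=R back=5 fwd=0
After 8 (visit(A)): cur=A back=6 fwd=0

Answer: yes no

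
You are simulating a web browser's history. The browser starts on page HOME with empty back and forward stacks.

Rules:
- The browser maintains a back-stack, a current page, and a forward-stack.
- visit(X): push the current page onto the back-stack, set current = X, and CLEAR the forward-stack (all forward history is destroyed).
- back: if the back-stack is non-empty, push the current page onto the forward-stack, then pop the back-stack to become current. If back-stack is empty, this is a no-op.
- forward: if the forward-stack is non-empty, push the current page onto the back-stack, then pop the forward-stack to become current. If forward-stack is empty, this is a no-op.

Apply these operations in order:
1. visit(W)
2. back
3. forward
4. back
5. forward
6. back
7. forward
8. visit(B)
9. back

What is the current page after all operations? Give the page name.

After 1 (visit(W)): cur=W back=1 fwd=0
After 2 (back): cur=HOME back=0 fwd=1
After 3 (forward): cur=W back=1 fwd=0
After 4 (back): cur=HOME back=0 fwd=1
After 5 (forward): cur=W back=1 fwd=0
After 6 (back): cur=HOME back=0 fwd=1
After 7 (forward): cur=W back=1 fwd=0
After 8 (visit(B)): cur=B back=2 fwd=0
After 9 (back): cur=W back=1 fwd=1

Answer: W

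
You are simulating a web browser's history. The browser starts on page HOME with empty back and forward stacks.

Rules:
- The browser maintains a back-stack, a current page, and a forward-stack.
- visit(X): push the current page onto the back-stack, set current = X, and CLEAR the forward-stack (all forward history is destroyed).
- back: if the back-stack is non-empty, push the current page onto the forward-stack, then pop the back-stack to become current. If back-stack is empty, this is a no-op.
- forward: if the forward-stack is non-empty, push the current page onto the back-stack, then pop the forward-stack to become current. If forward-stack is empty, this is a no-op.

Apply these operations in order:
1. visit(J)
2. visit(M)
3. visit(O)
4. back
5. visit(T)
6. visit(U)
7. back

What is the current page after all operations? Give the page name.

After 1 (visit(J)): cur=J back=1 fwd=0
After 2 (visit(M)): cur=M back=2 fwd=0
After 3 (visit(O)): cur=O back=3 fwd=0
After 4 (back): cur=M back=2 fwd=1
After 5 (visit(T)): cur=T back=3 fwd=0
After 6 (visit(U)): cur=U back=4 fwd=0
After 7 (back): cur=T back=3 fwd=1

Answer: T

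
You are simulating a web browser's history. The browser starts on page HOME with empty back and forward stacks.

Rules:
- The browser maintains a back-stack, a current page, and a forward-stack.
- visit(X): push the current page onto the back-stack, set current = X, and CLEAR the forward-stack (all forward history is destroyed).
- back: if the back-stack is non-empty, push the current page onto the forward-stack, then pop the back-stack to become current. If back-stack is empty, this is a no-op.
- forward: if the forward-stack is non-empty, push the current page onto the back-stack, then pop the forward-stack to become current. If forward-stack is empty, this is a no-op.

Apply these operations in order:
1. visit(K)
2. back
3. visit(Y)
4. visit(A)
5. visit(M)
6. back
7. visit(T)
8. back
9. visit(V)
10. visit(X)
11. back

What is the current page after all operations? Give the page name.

After 1 (visit(K)): cur=K back=1 fwd=0
After 2 (back): cur=HOME back=0 fwd=1
After 3 (visit(Y)): cur=Y back=1 fwd=0
After 4 (visit(A)): cur=A back=2 fwd=0
After 5 (visit(M)): cur=M back=3 fwd=0
After 6 (back): cur=A back=2 fwd=1
After 7 (visit(T)): cur=T back=3 fwd=0
After 8 (back): cur=A back=2 fwd=1
After 9 (visit(V)): cur=V back=3 fwd=0
After 10 (visit(X)): cur=X back=4 fwd=0
After 11 (back): cur=V back=3 fwd=1

Answer: V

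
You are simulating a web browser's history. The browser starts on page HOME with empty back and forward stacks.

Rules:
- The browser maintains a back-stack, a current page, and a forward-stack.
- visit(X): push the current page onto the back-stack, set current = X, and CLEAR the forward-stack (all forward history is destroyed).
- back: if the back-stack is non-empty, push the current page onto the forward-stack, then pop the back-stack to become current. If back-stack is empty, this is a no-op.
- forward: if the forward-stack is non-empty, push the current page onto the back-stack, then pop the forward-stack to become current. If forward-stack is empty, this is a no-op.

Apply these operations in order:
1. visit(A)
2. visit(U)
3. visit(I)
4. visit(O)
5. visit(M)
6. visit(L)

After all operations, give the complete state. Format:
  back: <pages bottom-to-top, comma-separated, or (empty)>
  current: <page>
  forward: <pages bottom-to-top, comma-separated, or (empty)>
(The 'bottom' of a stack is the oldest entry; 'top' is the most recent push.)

After 1 (visit(A)): cur=A back=1 fwd=0
After 2 (visit(U)): cur=U back=2 fwd=0
After 3 (visit(I)): cur=I back=3 fwd=0
After 4 (visit(O)): cur=O back=4 fwd=0
After 5 (visit(M)): cur=M back=5 fwd=0
After 6 (visit(L)): cur=L back=6 fwd=0

Answer: back: HOME,A,U,I,O,M
current: L
forward: (empty)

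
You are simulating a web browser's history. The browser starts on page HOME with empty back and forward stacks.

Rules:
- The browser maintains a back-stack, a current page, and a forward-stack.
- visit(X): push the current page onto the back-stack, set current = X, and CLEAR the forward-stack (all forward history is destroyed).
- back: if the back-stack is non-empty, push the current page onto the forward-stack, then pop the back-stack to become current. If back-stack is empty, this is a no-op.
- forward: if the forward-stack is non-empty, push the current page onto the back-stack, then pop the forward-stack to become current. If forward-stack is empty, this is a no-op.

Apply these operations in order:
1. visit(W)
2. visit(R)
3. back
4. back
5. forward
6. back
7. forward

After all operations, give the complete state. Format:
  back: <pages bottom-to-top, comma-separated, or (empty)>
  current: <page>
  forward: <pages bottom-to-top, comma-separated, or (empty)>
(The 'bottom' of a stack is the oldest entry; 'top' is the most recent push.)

After 1 (visit(W)): cur=W back=1 fwd=0
After 2 (visit(R)): cur=R back=2 fwd=0
After 3 (back): cur=W back=1 fwd=1
After 4 (back): cur=HOME back=0 fwd=2
After 5 (forward): cur=W back=1 fwd=1
After 6 (back): cur=HOME back=0 fwd=2
After 7 (forward): cur=W back=1 fwd=1

Answer: back: HOME
current: W
forward: R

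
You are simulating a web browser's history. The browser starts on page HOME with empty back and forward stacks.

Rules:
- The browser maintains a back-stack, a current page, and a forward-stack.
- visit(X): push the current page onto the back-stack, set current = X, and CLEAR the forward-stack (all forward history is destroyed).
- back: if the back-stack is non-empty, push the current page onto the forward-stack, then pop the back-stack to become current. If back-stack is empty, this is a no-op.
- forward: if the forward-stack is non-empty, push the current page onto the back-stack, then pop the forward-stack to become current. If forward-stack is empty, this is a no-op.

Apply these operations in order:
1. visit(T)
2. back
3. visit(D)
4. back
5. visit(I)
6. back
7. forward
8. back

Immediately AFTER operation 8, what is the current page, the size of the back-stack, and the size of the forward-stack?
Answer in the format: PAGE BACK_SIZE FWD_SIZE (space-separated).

After 1 (visit(T)): cur=T back=1 fwd=0
After 2 (back): cur=HOME back=0 fwd=1
After 3 (visit(D)): cur=D back=1 fwd=0
After 4 (back): cur=HOME back=0 fwd=1
After 5 (visit(I)): cur=I back=1 fwd=0
After 6 (back): cur=HOME back=0 fwd=1
After 7 (forward): cur=I back=1 fwd=0
After 8 (back): cur=HOME back=0 fwd=1

HOME 0 1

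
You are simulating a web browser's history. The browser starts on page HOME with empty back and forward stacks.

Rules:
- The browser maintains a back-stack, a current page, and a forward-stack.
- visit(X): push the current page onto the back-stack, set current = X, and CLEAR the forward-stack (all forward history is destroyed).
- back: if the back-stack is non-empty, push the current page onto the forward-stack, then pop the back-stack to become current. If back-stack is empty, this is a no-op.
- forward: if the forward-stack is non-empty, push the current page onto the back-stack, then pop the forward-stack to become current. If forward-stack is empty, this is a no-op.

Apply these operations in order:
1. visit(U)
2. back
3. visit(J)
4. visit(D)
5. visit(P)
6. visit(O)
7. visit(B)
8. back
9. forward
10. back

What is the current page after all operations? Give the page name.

Answer: O

Derivation:
After 1 (visit(U)): cur=U back=1 fwd=0
After 2 (back): cur=HOME back=0 fwd=1
After 3 (visit(J)): cur=J back=1 fwd=0
After 4 (visit(D)): cur=D back=2 fwd=0
After 5 (visit(P)): cur=P back=3 fwd=0
After 6 (visit(O)): cur=O back=4 fwd=0
After 7 (visit(B)): cur=B back=5 fwd=0
After 8 (back): cur=O back=4 fwd=1
After 9 (forward): cur=B back=5 fwd=0
After 10 (back): cur=O back=4 fwd=1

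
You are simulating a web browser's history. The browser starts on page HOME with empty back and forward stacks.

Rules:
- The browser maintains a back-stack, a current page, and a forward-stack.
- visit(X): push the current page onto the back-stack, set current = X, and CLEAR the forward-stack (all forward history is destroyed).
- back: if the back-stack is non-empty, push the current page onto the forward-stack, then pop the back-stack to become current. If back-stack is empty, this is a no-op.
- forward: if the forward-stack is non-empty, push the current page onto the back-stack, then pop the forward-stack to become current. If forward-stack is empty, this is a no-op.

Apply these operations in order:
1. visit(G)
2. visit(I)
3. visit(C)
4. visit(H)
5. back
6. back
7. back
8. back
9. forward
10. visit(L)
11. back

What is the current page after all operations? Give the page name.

After 1 (visit(G)): cur=G back=1 fwd=0
After 2 (visit(I)): cur=I back=2 fwd=0
After 3 (visit(C)): cur=C back=3 fwd=0
After 4 (visit(H)): cur=H back=4 fwd=0
After 5 (back): cur=C back=3 fwd=1
After 6 (back): cur=I back=2 fwd=2
After 7 (back): cur=G back=1 fwd=3
After 8 (back): cur=HOME back=0 fwd=4
After 9 (forward): cur=G back=1 fwd=3
After 10 (visit(L)): cur=L back=2 fwd=0
After 11 (back): cur=G back=1 fwd=1

Answer: G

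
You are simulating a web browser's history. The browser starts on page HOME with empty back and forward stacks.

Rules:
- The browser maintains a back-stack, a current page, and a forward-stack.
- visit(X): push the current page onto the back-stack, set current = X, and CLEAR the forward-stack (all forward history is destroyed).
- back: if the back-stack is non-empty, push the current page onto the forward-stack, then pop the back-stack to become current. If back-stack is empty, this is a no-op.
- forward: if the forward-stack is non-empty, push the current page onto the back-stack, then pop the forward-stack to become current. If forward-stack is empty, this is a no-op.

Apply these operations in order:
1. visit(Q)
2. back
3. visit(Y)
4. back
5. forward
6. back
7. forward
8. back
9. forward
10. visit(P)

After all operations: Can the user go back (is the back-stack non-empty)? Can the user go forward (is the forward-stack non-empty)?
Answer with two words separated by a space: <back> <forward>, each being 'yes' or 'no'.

After 1 (visit(Q)): cur=Q back=1 fwd=0
After 2 (back): cur=HOME back=0 fwd=1
After 3 (visit(Y)): cur=Y back=1 fwd=0
After 4 (back): cur=HOME back=0 fwd=1
After 5 (forward): cur=Y back=1 fwd=0
After 6 (back): cur=HOME back=0 fwd=1
After 7 (forward): cur=Y back=1 fwd=0
After 8 (back): cur=HOME back=0 fwd=1
After 9 (forward): cur=Y back=1 fwd=0
After 10 (visit(P)): cur=P back=2 fwd=0

Answer: yes no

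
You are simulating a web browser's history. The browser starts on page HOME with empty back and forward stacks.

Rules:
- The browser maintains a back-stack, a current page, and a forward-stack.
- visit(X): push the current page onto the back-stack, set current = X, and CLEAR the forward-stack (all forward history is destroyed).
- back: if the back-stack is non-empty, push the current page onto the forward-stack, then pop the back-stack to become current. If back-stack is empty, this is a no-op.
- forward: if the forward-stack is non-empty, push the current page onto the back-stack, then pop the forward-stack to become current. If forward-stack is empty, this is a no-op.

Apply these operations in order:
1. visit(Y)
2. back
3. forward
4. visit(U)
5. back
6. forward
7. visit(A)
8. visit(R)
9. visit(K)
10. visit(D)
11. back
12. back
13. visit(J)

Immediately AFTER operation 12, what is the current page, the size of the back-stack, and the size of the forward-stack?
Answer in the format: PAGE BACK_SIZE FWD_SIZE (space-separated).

After 1 (visit(Y)): cur=Y back=1 fwd=0
After 2 (back): cur=HOME back=0 fwd=1
After 3 (forward): cur=Y back=1 fwd=0
After 4 (visit(U)): cur=U back=2 fwd=0
After 5 (back): cur=Y back=1 fwd=1
After 6 (forward): cur=U back=2 fwd=0
After 7 (visit(A)): cur=A back=3 fwd=0
After 8 (visit(R)): cur=R back=4 fwd=0
After 9 (visit(K)): cur=K back=5 fwd=0
After 10 (visit(D)): cur=D back=6 fwd=0
After 11 (back): cur=K back=5 fwd=1
After 12 (back): cur=R back=4 fwd=2

R 4 2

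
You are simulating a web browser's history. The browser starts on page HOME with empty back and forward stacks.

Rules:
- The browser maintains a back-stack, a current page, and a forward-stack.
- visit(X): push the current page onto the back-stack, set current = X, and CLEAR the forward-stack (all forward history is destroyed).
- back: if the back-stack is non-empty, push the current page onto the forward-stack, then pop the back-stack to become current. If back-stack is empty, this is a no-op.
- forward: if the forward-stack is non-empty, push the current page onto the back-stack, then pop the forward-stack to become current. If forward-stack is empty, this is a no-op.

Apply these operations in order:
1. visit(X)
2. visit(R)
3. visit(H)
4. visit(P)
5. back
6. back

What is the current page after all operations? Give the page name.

Answer: R

Derivation:
After 1 (visit(X)): cur=X back=1 fwd=0
After 2 (visit(R)): cur=R back=2 fwd=0
After 3 (visit(H)): cur=H back=3 fwd=0
After 4 (visit(P)): cur=P back=4 fwd=0
After 5 (back): cur=H back=3 fwd=1
After 6 (back): cur=R back=2 fwd=2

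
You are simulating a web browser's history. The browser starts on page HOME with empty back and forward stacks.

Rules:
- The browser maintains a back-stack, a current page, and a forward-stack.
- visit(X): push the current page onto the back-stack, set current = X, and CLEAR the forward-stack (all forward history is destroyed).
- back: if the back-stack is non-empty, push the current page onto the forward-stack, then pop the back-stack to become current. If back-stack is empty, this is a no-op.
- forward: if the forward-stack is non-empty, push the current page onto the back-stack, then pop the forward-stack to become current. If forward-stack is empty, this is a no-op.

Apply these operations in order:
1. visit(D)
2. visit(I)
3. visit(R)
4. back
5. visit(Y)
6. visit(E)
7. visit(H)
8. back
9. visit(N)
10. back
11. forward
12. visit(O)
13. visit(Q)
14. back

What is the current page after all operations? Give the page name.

Answer: O

Derivation:
After 1 (visit(D)): cur=D back=1 fwd=0
After 2 (visit(I)): cur=I back=2 fwd=0
After 3 (visit(R)): cur=R back=3 fwd=0
After 4 (back): cur=I back=2 fwd=1
After 5 (visit(Y)): cur=Y back=3 fwd=0
After 6 (visit(E)): cur=E back=4 fwd=0
After 7 (visit(H)): cur=H back=5 fwd=0
After 8 (back): cur=E back=4 fwd=1
After 9 (visit(N)): cur=N back=5 fwd=0
After 10 (back): cur=E back=4 fwd=1
After 11 (forward): cur=N back=5 fwd=0
After 12 (visit(O)): cur=O back=6 fwd=0
After 13 (visit(Q)): cur=Q back=7 fwd=0
After 14 (back): cur=O back=6 fwd=1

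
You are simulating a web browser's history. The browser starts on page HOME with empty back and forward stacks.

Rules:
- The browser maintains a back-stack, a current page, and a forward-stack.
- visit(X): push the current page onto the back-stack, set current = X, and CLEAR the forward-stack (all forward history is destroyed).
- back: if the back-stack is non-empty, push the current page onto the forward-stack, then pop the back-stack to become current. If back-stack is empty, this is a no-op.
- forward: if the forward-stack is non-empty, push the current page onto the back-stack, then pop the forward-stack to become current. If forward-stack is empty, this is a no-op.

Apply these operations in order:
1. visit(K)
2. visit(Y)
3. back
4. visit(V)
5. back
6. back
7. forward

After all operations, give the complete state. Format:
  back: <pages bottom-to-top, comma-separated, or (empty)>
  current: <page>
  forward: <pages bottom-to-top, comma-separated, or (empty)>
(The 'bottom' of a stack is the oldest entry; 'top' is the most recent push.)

Answer: back: HOME
current: K
forward: V

Derivation:
After 1 (visit(K)): cur=K back=1 fwd=0
After 2 (visit(Y)): cur=Y back=2 fwd=0
After 3 (back): cur=K back=1 fwd=1
After 4 (visit(V)): cur=V back=2 fwd=0
After 5 (back): cur=K back=1 fwd=1
After 6 (back): cur=HOME back=0 fwd=2
After 7 (forward): cur=K back=1 fwd=1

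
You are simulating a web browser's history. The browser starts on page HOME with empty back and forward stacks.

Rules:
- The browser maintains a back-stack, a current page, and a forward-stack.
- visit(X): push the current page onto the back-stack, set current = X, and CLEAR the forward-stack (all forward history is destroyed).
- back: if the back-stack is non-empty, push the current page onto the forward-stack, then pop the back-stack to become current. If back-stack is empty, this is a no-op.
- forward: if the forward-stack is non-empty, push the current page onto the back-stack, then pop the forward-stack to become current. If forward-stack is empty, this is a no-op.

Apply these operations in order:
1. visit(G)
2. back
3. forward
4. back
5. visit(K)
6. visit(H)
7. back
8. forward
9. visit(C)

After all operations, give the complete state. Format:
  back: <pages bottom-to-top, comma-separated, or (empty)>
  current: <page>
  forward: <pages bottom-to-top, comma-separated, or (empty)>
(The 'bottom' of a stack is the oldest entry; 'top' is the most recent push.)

Answer: back: HOME,K,H
current: C
forward: (empty)

Derivation:
After 1 (visit(G)): cur=G back=1 fwd=0
After 2 (back): cur=HOME back=0 fwd=1
After 3 (forward): cur=G back=1 fwd=0
After 4 (back): cur=HOME back=0 fwd=1
After 5 (visit(K)): cur=K back=1 fwd=0
After 6 (visit(H)): cur=H back=2 fwd=0
After 7 (back): cur=K back=1 fwd=1
After 8 (forward): cur=H back=2 fwd=0
After 9 (visit(C)): cur=C back=3 fwd=0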